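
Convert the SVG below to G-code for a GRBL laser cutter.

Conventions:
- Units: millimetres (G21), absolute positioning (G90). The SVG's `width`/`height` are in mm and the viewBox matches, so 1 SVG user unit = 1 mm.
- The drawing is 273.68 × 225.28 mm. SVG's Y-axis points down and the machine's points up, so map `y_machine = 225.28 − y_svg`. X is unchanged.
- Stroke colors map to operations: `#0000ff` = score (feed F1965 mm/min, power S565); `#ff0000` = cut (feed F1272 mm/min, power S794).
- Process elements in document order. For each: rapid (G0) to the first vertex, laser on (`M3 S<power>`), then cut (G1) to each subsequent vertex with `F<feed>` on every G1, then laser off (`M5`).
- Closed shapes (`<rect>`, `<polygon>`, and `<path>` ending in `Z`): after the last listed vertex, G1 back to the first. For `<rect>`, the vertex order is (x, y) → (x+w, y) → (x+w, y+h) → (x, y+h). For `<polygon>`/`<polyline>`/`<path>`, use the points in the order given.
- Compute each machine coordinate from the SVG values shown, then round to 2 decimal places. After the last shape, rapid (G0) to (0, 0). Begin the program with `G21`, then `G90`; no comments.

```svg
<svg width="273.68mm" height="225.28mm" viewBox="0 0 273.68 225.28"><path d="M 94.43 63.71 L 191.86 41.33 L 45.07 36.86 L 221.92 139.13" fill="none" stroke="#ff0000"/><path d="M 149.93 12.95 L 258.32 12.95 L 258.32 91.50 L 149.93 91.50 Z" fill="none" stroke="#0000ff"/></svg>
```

Since the viewBox matches the mm dimensions, user units are millimetres directly. The only transform is the Y-flip y_m = 225.28 − y_svg.

Shape 1 is a open polyline drawn with `<path>`. Its stroke #ff0000 means cut at S794, F1272. After flipping Y the toolpath is (94.43,161.57) → (191.86,183.95) → (45.07,188.42) → (221.92,86.15).

Shape 2 is a rectangle drawn with `<path>`. Its stroke #0000ff means score at S565, F1965. After flipping Y the toolpath is (149.93,212.33) → (258.32,212.33) → (258.32,133.78) → (149.93,133.78) → (149.93,212.33), returning to the start.

G21
G90
G0 X94.43 Y161.57
M3 S794
G1 X191.86 Y183.95 F1272
G1 X45.07 Y188.42 F1272
G1 X221.92 Y86.15 F1272
M5
G0 X149.93 Y212.33
M3 S565
G1 X258.32 Y212.33 F1965
G1 X258.32 Y133.78 F1965
G1 X149.93 Y133.78 F1965
G1 X149.93 Y212.33 F1965
M5
G0 X0.00 Y0.00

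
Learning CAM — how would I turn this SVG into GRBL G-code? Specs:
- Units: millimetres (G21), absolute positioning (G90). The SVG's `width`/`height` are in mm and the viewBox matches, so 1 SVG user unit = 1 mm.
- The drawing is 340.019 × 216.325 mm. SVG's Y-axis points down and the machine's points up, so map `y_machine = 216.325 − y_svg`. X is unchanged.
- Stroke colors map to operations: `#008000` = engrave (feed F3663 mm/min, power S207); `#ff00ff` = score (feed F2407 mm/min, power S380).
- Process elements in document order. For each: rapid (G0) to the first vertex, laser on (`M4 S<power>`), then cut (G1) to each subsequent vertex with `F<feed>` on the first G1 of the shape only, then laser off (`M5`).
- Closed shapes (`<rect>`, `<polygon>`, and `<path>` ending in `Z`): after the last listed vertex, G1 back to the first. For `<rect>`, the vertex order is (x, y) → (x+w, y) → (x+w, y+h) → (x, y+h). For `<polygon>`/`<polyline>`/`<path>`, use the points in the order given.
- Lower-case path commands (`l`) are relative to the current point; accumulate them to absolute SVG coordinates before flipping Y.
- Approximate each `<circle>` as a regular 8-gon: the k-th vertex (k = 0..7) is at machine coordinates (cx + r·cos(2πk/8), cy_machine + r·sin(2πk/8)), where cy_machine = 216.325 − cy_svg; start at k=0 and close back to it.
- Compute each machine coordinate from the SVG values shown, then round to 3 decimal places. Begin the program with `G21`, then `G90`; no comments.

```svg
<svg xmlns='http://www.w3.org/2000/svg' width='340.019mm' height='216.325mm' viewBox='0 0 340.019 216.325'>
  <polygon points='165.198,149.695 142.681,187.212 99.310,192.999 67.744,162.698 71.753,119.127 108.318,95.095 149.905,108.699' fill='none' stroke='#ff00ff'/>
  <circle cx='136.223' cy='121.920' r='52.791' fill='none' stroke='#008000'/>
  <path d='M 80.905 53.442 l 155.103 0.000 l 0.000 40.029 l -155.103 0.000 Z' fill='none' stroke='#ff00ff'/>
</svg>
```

G21
G90
G0 X165.198 Y66.630
M4 S380
G1 X142.681 Y29.113 F2407
G1 X99.310 Y23.326
G1 X67.744 Y53.627
G1 X71.753 Y97.198
G1 X108.318 Y121.230
G1 X149.905 Y107.626
G1 X165.198 Y66.630
M5
G0 X189.014 Y94.405
M4 S207
G1 X173.552 Y131.734 F3663
G1 X136.223 Y147.196
G1 X98.894 Y131.734
G1 X83.432 Y94.405
G1 X98.894 Y57.076
G1 X136.223 Y41.614
G1 X173.552 Y57.076
G1 X189.014 Y94.405
M5
G0 X80.905 Y162.883
M4 S380
G1 X236.008 Y162.883 F2407
G1 X236.008 Y122.854
G1 X80.905 Y122.854
G1 X80.905 Y162.883
M5

viewBox `0 0 340.019 216.325` with mm width/height → 1 unit = 1 mm. Flip: y_m = 216.325 − y_svg.

**Shape 1** — `<polygon>` regular polygon, stroke `#ff00ff` → score (S380, F2407). Machine vertices: (165.198,66.630) → (142.681,29.113) → (99.310,23.326) → (67.744,53.627) → (71.753,97.198) → (108.318,121.230) → (149.905,107.626) → (165.198,66.630). Closed: final G1 returns to the first vertex.

**Shape 2** — `<circle>` circle, stroke `#008000` → engrave (S207, F3663). Machine vertices: (189.014,94.405) → (173.552,131.734) → (136.223,147.196) → (98.894,131.734) → (83.432,94.405) → (98.894,57.076) → (136.223,41.614) → (173.552,57.076) → (189.014,94.405). Closed: final G1 returns to the first vertex.

**Shape 3** — `<path>` rectangle, stroke `#ff00ff` → score (S380, F2407). Machine vertices: (80.905,162.883) → (236.008,162.883) → (236.008,122.854) → (80.905,122.854) → (80.905,162.883). Closed: final G1 returns to the first vertex.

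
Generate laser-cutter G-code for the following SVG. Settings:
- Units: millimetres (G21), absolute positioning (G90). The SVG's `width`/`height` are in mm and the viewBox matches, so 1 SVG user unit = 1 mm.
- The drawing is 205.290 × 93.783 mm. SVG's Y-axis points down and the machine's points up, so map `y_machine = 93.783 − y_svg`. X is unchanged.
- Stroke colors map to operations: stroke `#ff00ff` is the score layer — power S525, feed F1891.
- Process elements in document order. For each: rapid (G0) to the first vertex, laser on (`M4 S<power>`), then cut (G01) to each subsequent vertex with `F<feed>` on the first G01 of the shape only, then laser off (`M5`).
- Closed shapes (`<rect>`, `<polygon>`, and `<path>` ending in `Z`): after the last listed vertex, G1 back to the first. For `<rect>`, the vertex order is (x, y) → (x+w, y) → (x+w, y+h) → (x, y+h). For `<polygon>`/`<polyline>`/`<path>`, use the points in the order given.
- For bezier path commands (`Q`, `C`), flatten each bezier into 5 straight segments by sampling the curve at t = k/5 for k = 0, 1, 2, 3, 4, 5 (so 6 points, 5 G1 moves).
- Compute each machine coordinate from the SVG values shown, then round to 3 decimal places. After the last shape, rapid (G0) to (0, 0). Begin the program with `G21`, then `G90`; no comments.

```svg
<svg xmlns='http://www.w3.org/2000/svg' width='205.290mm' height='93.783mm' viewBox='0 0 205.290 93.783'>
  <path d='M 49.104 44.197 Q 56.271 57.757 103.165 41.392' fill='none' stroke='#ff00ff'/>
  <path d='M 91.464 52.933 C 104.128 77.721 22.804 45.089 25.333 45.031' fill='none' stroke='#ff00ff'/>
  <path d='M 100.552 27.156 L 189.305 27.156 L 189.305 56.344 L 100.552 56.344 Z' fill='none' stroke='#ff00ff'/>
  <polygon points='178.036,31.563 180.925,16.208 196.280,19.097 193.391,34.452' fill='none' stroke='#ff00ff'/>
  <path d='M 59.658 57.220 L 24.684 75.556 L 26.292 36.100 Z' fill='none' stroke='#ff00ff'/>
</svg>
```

viewBox `0 0 205.290 93.783` with mm width/height → 1 unit = 1 mm. Flip: y_m = 93.783 − y_svg.

**Shape 1** — `<path>` quadratic bezier, stroke `#ff00ff` → score (S525, F1891). Control points (SVG): P0=(49.104,44.197), P1=(56.271,57.757), P2=(103.165,41.392); sampled at t=k/5. Machine vertices: (49.104,49.586) → (53.560,45.359) → (61.194,43.526) → (72.006,44.087) → (85.996,47.042) → (103.165,52.391). Open path.

**Shape 2** — `<path>` cubic bezier, stroke `#ff00ff` → score (S525, F1891). Control points (SVG): P0=(91.464,52.933), P1=(104.128,77.721), P2=(22.804,45.089), P3=(25.333,45.031); sampled at t=k/5. Machine vertices: (91.464,40.850) → (89.207,32.148) → (72.928,32.906) → (51.166,38.806) → (32.455,45.528) → (25.333,48.752). Open path.

**Shape 3** — `<path>` rectangle, stroke `#ff00ff` → score (S525, F1891). Machine vertices: (100.552,66.627) → (189.305,66.627) → (189.305,37.439) → (100.552,37.439) → (100.552,66.627). Closed: final G1 returns to the first vertex.

**Shape 4** — `<polygon>` regular polygon, stroke `#ff00ff` → score (S525, F1891). Machine vertices: (178.036,62.220) → (180.925,77.575) → (196.280,74.686) → (193.391,59.331) → (178.036,62.220). Closed: final G1 returns to the first vertex.

**Shape 5** — `<path>` regular polygon, stroke `#ff00ff` → score (S525, F1891). Machine vertices: (59.658,36.563) → (24.684,18.227) → (26.292,57.683) → (59.658,36.563). Closed: final G1 returns to the first vertex.

G21
G90
G0 X49.104 Y49.586
M4 S525
G01 X53.560 Y45.359 F1891
G01 X61.194 Y43.526
G01 X72.006 Y44.087
G01 X85.996 Y47.042
G01 X103.165 Y52.391
M5
G0 X91.464 Y40.850
M4 S525
G01 X89.207 Y32.148 F1891
G01 X72.928 Y32.906
G01 X51.166 Y38.806
G01 X32.455 Y45.528
G01 X25.333 Y48.752
M5
G0 X100.552 Y66.627
M4 S525
G01 X189.305 Y66.627 F1891
G01 X189.305 Y37.439
G01 X100.552 Y37.439
G01 X100.552 Y66.627
M5
G0 X178.036 Y62.220
M4 S525
G01 X180.925 Y77.575 F1891
G01 X196.280 Y74.686
G01 X193.391 Y59.331
G01 X178.036 Y62.220
M5
G0 X59.658 Y36.563
M4 S525
G01 X24.684 Y18.227 F1891
G01 X26.292 Y57.683
G01 X59.658 Y36.563
M5
G0 X0.000 Y0.000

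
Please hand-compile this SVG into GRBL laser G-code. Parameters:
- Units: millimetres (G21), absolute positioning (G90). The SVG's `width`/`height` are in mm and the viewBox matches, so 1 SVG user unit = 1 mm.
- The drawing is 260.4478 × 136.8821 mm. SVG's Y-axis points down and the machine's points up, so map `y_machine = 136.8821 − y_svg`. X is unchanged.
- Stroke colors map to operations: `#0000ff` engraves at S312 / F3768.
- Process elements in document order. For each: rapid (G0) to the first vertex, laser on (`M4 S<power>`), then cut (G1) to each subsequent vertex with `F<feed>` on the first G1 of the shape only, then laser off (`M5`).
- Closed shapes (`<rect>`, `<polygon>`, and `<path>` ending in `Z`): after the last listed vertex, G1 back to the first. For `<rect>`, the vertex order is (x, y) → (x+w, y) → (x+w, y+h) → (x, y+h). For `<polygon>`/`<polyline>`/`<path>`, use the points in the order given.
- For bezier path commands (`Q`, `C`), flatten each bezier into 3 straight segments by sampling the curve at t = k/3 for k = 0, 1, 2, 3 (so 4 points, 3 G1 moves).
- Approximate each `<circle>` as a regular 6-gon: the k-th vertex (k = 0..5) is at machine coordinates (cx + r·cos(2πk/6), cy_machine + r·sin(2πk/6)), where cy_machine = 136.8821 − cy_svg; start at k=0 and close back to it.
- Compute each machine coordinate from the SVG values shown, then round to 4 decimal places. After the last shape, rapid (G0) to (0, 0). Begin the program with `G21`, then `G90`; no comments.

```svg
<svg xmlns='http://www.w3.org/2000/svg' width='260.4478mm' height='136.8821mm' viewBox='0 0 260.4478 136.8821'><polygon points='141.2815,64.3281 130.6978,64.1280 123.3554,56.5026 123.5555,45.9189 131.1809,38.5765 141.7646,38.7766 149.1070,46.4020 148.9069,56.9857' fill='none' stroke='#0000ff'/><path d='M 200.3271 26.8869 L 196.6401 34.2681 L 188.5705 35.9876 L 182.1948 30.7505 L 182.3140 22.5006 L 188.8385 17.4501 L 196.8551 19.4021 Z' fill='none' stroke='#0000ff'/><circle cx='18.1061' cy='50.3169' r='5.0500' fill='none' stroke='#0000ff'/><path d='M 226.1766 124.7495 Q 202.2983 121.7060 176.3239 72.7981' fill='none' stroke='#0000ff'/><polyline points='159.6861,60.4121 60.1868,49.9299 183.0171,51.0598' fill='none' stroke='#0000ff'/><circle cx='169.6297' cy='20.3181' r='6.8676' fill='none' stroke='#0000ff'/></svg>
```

G21
G90
G0 X141.2815 Y72.5540
M4 S312
G1 X130.6978 Y72.7541 F3768
G1 X123.3554 Y80.3795
G1 X123.5555 Y90.9632
G1 X131.1809 Y98.3056
G1 X141.7646 Y98.1055
G1 X149.1070 Y90.4801
G1 X148.9069 Y79.8964
G1 X141.2815 Y72.5540
M5
G0 X200.3271 Y109.9952
M4 S312
G1 X196.6401 Y102.6140 F3768
G1 X188.5705 Y100.8945
G1 X182.1948 Y106.1316
G1 X182.3140 Y114.3815
G1 X188.8385 Y119.4320
G1 X196.8551 Y117.4800
G1 X200.3271 Y109.9952
M5
G0 X23.1561 Y86.5652
M4 S312
G1 X20.6311 Y90.9386 F3768
G1 X15.5811 Y90.9386
G1 X13.0561 Y86.5652
G1 X15.5811 Y82.1918
G1 X20.6311 Y82.1918
G1 X23.1561 Y86.5652
M5
G0 X226.1766 Y12.1326
M4 S312
G1 X210.0248 Y19.2576 F3768
G1 X193.4073 Y36.5748
G1 X176.3239 Y64.0840
M5
G0 X159.6861 Y76.4700
M4 S312
G1 X60.1868 Y86.9522 F3768
G1 X183.0171 Y85.8223
M5
G0 X176.4973 Y116.5640
M4 S312
G1 X173.0635 Y122.5115 F3768
G1 X166.1959 Y122.5115
G1 X162.7621 Y116.5640
G1 X166.1959 Y110.6165
G1 X173.0635 Y110.6165
G1 X176.4973 Y116.5640
M5
G0 X0.0000 Y0.0000

viewBox `0 0 260.4478 136.8821` with mm width/height → 1 unit = 1 mm. Flip: y_m = 136.8821 − y_svg.

**Shape 1** — `<polygon>` regular polygon, stroke `#0000ff` → engrave (S312, F3768). Machine vertices: (141.2815,72.5540) → (130.6978,72.7541) → (123.3554,80.3795) → (123.5555,90.9632) → (131.1809,98.3056) → (141.7646,98.1055) → (149.1070,90.4801) → (148.9069,79.8964) → (141.2815,72.5540). Closed: final G1 returns to the first vertex.

**Shape 2** — `<path>` regular polygon, stroke `#0000ff` → engrave (S312, F3768). Machine vertices: (200.3271,109.9952) → (196.6401,102.6140) → (188.5705,100.8945) → (182.1948,106.1316) → (182.3140,114.3815) → (188.8385,119.4320) → (196.8551,117.4800) → (200.3271,109.9952). Closed: final G1 returns to the first vertex.

**Shape 3** — `<circle>` circle, stroke `#0000ff` → engrave (S312, F3768). Machine vertices: (23.1561,86.5652) → (20.6311,90.9386) → (15.5811,90.9386) → (13.0561,86.5652) → (15.5811,82.1918) → (20.6311,82.1918) → (23.1561,86.5652). Closed: final G1 returns to the first vertex.

**Shape 4** — `<path>` quadratic bezier, stroke `#0000ff` → engrave (S312, F3768). Control points (SVG): P0=(226.1766,124.7495), P1=(202.2983,121.7060), P2=(176.3239,72.7981); sampled at t=k/3. Machine vertices: (226.1766,12.1326) → (210.0248,19.2576) → (193.4073,36.5748) → (176.3239,64.0840). Open path.

**Shape 5** — `<polyline>` open polyline, stroke `#0000ff` → engrave (S312, F3768). Machine vertices: (159.6861,76.4700) → (60.1868,86.9522) → (183.0171,85.8223). Open path.

**Shape 6** — `<circle>` circle, stroke `#0000ff` → engrave (S312, F3768). Machine vertices: (176.4973,116.5640) → (173.0635,122.5115) → (166.1959,122.5115) → (162.7621,116.5640) → (166.1959,110.6165) → (173.0635,110.6165) → (176.4973,116.5640). Closed: final G1 returns to the first vertex.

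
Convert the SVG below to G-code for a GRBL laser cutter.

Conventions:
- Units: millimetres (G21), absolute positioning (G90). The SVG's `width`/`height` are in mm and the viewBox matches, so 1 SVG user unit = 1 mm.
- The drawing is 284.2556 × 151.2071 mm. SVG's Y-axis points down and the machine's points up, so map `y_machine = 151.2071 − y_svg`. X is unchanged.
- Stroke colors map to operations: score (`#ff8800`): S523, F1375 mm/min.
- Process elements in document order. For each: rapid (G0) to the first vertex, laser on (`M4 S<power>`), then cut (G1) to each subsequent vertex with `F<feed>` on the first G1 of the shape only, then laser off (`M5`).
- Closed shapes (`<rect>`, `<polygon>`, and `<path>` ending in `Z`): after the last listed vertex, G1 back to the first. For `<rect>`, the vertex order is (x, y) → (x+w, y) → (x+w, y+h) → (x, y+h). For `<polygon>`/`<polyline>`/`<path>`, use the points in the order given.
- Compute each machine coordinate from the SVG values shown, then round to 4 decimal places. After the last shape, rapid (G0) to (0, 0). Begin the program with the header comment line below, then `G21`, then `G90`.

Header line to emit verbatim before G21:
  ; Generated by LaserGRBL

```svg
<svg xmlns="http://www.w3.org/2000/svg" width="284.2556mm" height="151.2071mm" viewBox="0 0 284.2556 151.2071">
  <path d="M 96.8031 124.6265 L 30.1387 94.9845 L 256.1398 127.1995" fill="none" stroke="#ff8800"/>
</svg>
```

; Generated by LaserGRBL
G21
G90
G0 X96.8031 Y26.5806
M4 S523
G1 X30.1387 Y56.2226 F1375
G1 X256.1398 Y24.0076
M5
G0 X0.0000 Y0.0000

1 u = 1 mm; y_m = 151.2071 − y.

[1] `<path>` open polyline, #ff8800→score S523 F1375: (96.8031,26.5806) → (30.1387,56.2226) → (256.1398,24.0076)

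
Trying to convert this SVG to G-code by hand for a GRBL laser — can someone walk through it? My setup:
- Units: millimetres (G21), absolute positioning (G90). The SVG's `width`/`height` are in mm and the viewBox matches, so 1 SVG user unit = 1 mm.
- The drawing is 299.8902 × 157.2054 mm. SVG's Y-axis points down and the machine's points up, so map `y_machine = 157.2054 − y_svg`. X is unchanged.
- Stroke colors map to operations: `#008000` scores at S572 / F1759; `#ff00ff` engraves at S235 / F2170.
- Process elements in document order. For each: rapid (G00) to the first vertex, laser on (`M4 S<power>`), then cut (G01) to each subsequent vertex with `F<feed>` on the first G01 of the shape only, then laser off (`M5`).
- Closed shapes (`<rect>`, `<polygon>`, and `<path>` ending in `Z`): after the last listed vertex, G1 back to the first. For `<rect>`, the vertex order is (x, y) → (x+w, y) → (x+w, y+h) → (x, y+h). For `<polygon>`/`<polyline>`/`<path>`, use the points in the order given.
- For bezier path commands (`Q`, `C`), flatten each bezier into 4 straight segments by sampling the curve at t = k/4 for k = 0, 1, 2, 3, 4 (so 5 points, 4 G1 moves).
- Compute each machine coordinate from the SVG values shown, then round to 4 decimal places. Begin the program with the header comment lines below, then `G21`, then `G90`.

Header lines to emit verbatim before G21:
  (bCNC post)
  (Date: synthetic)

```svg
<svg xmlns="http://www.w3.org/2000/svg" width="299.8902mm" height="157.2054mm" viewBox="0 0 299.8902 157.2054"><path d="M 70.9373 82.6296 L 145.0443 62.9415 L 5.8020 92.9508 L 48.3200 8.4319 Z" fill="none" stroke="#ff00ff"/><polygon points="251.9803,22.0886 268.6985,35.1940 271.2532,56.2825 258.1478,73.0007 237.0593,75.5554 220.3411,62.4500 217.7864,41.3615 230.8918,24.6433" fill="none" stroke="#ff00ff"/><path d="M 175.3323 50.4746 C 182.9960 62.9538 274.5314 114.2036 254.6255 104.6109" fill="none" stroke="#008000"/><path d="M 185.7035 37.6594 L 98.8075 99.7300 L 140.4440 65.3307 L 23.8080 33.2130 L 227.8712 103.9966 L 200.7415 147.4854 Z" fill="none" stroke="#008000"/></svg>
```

viewBox `0 0 299.8902 157.2054` with mm width/height → 1 unit = 1 mm. Flip: y_m = 157.2054 − y_svg.

**Shape 1** — `<path>` closed polygon, stroke `#ff00ff` → engrave (S235, F2170). Machine vertices: (70.9373,74.5758) → (145.0443,94.2639) → (5.8020,64.2546) → (48.3200,148.7735) → (70.9373,74.5758). Closed: final G1 returns to the first vertex.

**Shape 2** — `<polygon>` regular polygon, stroke `#ff00ff` → engrave (S235, F2170). Machine vertices: (251.9803,135.1168) → (268.6985,122.0114) → (271.2532,100.9229) → (258.1478,84.2047) → (237.0593,81.6500) → (220.3411,94.7554) → (217.7864,115.8439) → (230.8918,132.5621) → (251.9803,135.1168). Closed: final G1 returns to the first vertex.

**Shape 3** — `<path>` cubic bezier, stroke `#008000` → score (S572, F1759). Control points (SVG): P0=(175.3323,50.4746), P1=(182.9960,62.9538), P2=(274.5314,114.2036), P3=(254.6255,104.6109); sampled at t=k/4. Machine vertices: (175.3323,106.7308) → (193.7543,91.6584) → (225.3175,71.3857) → (251.7114,55.2515) → (254.6255,52.5945). Open path.

**Shape 4** — `<path>` closed polygon, stroke `#008000` → score (S572, F1759). Machine vertices: (185.7035,119.5460) → (98.8075,57.4754) → (140.4440,91.8747) → (23.8080,123.9924) → (227.8712,53.2088) → (200.7415,9.7200) → (185.7035,119.5460). Closed: final G1 returns to the first vertex.

(bCNC post)
(Date: synthetic)
G21
G90
G00 X70.9373 Y74.5758
M4 S235
G01 X145.0443 Y94.2639 F2170
G01 X5.8020 Y64.2546
G01 X48.3200 Y148.7735
G01 X70.9373 Y74.5758
M5
G00 X251.9803 Y135.1168
M4 S235
G01 X268.6985 Y122.0114 F2170
G01 X271.2532 Y100.9229
G01 X258.1478 Y84.2047
G01 X237.0593 Y81.6500
G01 X220.3411 Y94.7554
G01 X217.7864 Y115.8439
G01 X230.8918 Y132.5621
G01 X251.9803 Y135.1168
M5
G00 X175.3323 Y106.7308
M4 S572
G01 X193.7543 Y91.6584 F1759
G01 X225.3175 Y71.3857
G01 X251.7114 Y55.2515
G01 X254.6255 Y52.5945
M5
G00 X185.7035 Y119.5460
M4 S572
G01 X98.8075 Y57.4754 F1759
G01 X140.4440 Y91.8747
G01 X23.8080 Y123.9924
G01 X227.8712 Y53.2088
G01 X200.7415 Y9.7200
G01 X185.7035 Y119.5460
M5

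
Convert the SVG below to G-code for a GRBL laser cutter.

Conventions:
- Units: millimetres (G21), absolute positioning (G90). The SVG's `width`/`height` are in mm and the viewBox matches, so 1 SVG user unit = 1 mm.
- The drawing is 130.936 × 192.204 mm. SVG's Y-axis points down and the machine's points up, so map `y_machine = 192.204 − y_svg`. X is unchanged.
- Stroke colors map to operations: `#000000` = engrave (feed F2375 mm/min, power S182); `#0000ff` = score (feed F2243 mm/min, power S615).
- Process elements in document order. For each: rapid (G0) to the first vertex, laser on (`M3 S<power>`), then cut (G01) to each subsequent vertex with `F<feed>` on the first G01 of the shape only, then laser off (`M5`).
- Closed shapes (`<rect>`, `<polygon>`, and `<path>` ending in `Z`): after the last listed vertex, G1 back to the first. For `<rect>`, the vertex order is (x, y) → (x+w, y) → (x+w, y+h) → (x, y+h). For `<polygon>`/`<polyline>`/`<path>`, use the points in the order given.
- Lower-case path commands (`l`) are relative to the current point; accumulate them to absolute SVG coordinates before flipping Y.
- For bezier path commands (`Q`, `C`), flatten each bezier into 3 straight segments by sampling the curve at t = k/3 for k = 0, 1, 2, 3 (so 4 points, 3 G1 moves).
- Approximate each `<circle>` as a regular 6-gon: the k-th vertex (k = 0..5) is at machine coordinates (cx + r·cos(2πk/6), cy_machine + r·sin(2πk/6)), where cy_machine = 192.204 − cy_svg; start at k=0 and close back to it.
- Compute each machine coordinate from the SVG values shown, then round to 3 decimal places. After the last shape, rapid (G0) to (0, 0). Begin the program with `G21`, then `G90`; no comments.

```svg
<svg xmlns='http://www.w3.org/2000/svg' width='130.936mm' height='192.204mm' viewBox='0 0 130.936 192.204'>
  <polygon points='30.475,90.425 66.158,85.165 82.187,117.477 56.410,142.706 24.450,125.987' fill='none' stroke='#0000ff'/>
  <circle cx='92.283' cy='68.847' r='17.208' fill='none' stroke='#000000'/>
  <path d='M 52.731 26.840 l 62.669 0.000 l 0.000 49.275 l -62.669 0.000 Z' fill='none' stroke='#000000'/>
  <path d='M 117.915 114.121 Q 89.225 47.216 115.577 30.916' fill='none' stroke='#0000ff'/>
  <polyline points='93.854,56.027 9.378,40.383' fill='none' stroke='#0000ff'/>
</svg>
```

G21
G90
G0 X30.475 Y101.779
M3 S615
G01 X66.158 Y107.039 F2243
G01 X82.187 Y74.727
G01 X56.410 Y49.498
G01 X24.450 Y66.217
G01 X30.475 Y101.779
M5
G0 X109.491 Y123.357
M3 S182
G01 X100.887 Y138.260 F2375
G01 X83.679 Y138.260
G01 X75.075 Y123.357
G01 X83.679 Y108.454
G01 X100.887 Y108.454
G01 X109.491 Y123.357
M5
G0 X52.731 Y165.364
M3 S182
G01 X115.400 Y165.364 F2375
G01 X115.400 Y116.089
G01 X52.731 Y116.089
G01 X52.731 Y165.364
M5
G0 X117.915 Y78.083
M3 S615
G01 X104.904 Y117.064 F2243
G01 X104.125 Y144.799
G01 X115.577 Y161.288
M5
G0 X93.854 Y136.177
M3 S615
G01 X9.378 Y151.821 F2243
M5
G0 X0.000 Y0.000

viewBox `0 0 130.936 192.204` with mm width/height → 1 unit = 1 mm. Flip: y_m = 192.204 − y_svg.

**Shape 1** — `<polygon>` regular polygon, stroke `#0000ff` → score (S615, F2243). Machine vertices: (30.475,101.779) → (66.158,107.039) → (82.187,74.727) → (56.410,49.498) → (24.450,66.217) → (30.475,101.779). Closed: final G1 returns to the first vertex.

**Shape 2** — `<circle>` circle, stroke `#000000` → engrave (S182, F2375). Machine vertices: (109.491,123.357) → (100.887,138.260) → (83.679,138.260) → (75.075,123.357) → (83.679,108.454) → (100.887,108.454) → (109.491,123.357). Closed: final G1 returns to the first vertex.

**Shape 3** — `<path>` rectangle, stroke `#000000` → engrave (S182, F2375). Machine vertices: (52.731,165.364) → (115.400,165.364) → (115.400,116.089) → (52.731,116.089) → (52.731,165.364). Closed: final G1 returns to the first vertex.

**Shape 4** — `<path>` quadratic bezier, stroke `#0000ff` → score (S615, F2243). Control points (SVG): P0=(117.915,114.121), P1=(89.225,47.216), P2=(115.577,30.916); sampled at t=k/3. Machine vertices: (117.915,78.083) → (104.904,117.064) → (104.125,144.799) → (115.577,161.288). Open path.

**Shape 5** — `<polyline>` line segment, stroke `#0000ff` → score (S615, F2243). Machine vertices: (93.854,136.177) → (9.378,151.821). Open path.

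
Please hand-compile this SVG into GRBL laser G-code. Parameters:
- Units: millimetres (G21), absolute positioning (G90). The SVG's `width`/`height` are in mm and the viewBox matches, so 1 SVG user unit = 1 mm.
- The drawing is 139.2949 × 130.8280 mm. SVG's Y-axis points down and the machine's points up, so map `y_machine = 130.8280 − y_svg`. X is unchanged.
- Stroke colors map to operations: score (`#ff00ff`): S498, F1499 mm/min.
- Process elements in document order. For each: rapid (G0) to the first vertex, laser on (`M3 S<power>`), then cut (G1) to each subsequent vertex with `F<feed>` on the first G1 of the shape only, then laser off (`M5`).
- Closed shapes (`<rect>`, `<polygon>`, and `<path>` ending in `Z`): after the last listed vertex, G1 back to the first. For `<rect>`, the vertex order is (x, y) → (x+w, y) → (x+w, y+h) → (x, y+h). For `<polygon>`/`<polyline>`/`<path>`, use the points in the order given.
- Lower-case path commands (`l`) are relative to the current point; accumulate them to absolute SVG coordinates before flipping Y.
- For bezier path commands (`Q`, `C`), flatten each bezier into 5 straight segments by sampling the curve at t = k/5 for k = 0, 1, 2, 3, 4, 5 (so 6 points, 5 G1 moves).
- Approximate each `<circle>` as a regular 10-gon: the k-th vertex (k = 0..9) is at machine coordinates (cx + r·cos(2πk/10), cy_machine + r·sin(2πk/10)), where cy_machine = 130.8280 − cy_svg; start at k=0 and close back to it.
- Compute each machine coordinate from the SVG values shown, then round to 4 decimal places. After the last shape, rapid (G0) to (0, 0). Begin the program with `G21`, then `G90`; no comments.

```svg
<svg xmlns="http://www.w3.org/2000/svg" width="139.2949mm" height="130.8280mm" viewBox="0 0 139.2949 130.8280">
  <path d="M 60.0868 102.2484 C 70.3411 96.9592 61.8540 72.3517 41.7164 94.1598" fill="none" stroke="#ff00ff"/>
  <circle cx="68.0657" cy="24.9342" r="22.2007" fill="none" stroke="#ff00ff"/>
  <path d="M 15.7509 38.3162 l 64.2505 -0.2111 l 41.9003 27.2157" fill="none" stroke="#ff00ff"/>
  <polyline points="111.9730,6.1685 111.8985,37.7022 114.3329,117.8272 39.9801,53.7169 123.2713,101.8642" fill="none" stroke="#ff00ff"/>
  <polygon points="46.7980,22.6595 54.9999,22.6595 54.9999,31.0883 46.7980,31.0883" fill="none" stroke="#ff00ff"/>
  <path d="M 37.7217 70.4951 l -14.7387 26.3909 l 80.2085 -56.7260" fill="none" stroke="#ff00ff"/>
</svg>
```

G21
G90
G0 X60.0868 Y28.5796
M3 S498
G1 X64.0471 Y33.5454 F1499
G1 X63.8499 Y39.9925
G1 X59.8355 Y44.7654
G1 X52.3442 Y44.7091
G1 X41.7164 Y36.6682
M5
G0 X90.2664 Y105.8938
M3 S498
G1 X86.0264 Y118.9430 F1499
G1 X74.9261 Y127.0079
G1 X61.2053 Y127.0079
G1 X50.1050 Y118.9430
G1 X45.8650 Y105.8938
G1 X50.1050 Y92.8446
G1 X61.2053 Y84.7797
G1 X74.9261 Y84.7797
G1 X86.0264 Y92.8446
G1 X90.2664 Y105.8938
M5
G0 X15.7509 Y92.5118
M3 S498
G1 X80.0014 Y92.7229 F1499
G1 X121.9017 Y65.5072
M5
G0 X111.9730 Y124.6595
M3 S498
G1 X111.8985 Y93.1258 F1499
G1 X114.3329 Y13.0008
G1 X39.9801 Y77.1111
G1 X123.2713 Y28.9638
M5
G0 X46.7980 Y108.1685
M3 S498
G1 X54.9999 Y108.1685 F1499
G1 X54.9999 Y99.7397
G1 X46.7980 Y99.7397
G1 X46.7980 Y108.1685
M5
G0 X37.7217 Y60.3329
M3 S498
G1 X22.9830 Y33.9420 F1499
G1 X103.1915 Y90.6680
M5
G0 X0.0000 Y0.0000

Since the viewBox matches the mm dimensions, user units are millimetres directly. The only transform is the Y-flip y_m = 130.8280 − y_svg.

Shape 1 is a cubic bezier drawn with `<path>`. Its stroke #ff00ff means score at S498, F1499. After flipping Y the toolpath is (60.0868,28.5796) → (64.0471,33.5454) → (63.8499,39.9925) → (59.8355,44.7654) → (52.3442,44.7091) → (41.7164,36.6682).

Shape 2 is a circle drawn with `<circle>`. Its stroke #ff00ff means score at S498, F1499. After flipping Y the toolpath is (90.2664,105.8938) → (86.0264,118.9430) → (74.9261,127.0079) → (61.2053,127.0079) → (50.1050,118.9430) → (45.8650,105.8938) → (50.1050,92.8446) → (61.2053,84.7797) → (74.9261,84.7797) → (86.0264,92.8446) → (90.2664,105.8938), returning to the start.

Shape 3 is a open polyline drawn with `<path>`. Its stroke #ff00ff means score at S498, F1499. After flipping Y the toolpath is (15.7509,92.5118) → (80.0014,92.7229) → (121.9017,65.5072).

Shape 4 is a open polyline drawn with `<polyline>`. Its stroke #ff00ff means score at S498, F1499. After flipping Y the toolpath is (111.9730,124.6595) → (111.8985,93.1258) → (114.3329,13.0008) → (39.9801,77.1111) → (123.2713,28.9638).

Shape 5 is a rectangle drawn with `<polygon>`. Its stroke #ff00ff means score at S498, F1499. After flipping Y the toolpath is (46.7980,108.1685) → (54.9999,108.1685) → (54.9999,99.7397) → (46.7980,99.7397) → (46.7980,108.1685), returning to the start.

Shape 6 is a open polyline drawn with `<path>`. Its stroke #ff00ff means score at S498, F1499. After flipping Y the toolpath is (37.7217,60.3329) → (22.9830,33.9420) → (103.1915,90.6680).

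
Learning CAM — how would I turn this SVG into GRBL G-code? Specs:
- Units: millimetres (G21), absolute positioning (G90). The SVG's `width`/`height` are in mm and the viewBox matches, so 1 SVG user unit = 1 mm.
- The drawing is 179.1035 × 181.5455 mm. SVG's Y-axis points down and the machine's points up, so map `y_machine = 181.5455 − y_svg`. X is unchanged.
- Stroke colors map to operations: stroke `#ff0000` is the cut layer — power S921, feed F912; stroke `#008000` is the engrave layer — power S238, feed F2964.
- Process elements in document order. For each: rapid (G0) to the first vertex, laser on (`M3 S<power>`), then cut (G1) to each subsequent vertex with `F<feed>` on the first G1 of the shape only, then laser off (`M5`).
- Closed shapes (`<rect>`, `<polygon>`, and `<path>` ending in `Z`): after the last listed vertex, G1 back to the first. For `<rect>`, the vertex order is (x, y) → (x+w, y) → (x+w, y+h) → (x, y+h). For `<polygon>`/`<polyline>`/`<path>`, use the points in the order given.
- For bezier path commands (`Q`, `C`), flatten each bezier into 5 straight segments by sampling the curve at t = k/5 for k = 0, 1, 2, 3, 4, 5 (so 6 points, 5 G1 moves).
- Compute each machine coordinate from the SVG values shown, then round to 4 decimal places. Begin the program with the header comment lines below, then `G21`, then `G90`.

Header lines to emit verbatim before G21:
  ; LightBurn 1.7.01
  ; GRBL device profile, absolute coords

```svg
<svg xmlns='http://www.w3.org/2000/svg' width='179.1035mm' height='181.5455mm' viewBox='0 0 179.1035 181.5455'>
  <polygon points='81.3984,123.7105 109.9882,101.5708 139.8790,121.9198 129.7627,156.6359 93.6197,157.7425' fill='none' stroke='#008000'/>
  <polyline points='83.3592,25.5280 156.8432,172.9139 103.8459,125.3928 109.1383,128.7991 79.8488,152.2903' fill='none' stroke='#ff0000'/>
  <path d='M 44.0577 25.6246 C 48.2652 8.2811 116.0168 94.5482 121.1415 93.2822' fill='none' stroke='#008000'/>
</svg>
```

1 u = 1 mm; y_m = 181.5455 − y.

[1] `<polygon>` regular polygon, #008000→engrave S238 F2964: (81.3984,57.8350) → (109.9882,79.9747) → (139.8790,59.6257) → (129.7627,24.9096) → (93.6197,23.8030) → (81.3984,57.8350) (closed)

[2] `<polyline>` open polyline, #ff0000→cut S921 F912: (83.3592,156.0175) → (156.8432,8.6316) → (103.8459,56.1527) → (109.1383,52.7464) → (79.8488,29.2552)

[3] `<path>` cubic bezier, #008000→engrave S238 F2964: (44.0577,155.9209) → (53.1981,155.4229) → (71.5329,139.2332) → (93.0059,116.5268) → (111.5608,96.4785) → (121.1415,88.2633)

; LightBurn 1.7.01
; GRBL device profile, absolute coords
G21
G90
G0 X81.3984 Y57.8350
M3 S238
G1 X109.9882 Y79.9747 F2964
G1 X139.8790 Y59.6257
G1 X129.7627 Y24.9096
G1 X93.6197 Y23.8030
G1 X81.3984 Y57.8350
M5
G0 X83.3592 Y156.0175
M3 S921
G1 X156.8432 Y8.6316 F912
G1 X103.8459 Y56.1527
G1 X109.1383 Y52.7464
G1 X79.8488 Y29.2552
M5
G0 X44.0577 Y155.9209
M3 S238
G1 X53.1981 Y155.4229 F2964
G1 X71.5329 Y139.2332
G1 X93.0059 Y116.5268
G1 X111.5608 Y96.4785
G1 X121.1415 Y88.2633
M5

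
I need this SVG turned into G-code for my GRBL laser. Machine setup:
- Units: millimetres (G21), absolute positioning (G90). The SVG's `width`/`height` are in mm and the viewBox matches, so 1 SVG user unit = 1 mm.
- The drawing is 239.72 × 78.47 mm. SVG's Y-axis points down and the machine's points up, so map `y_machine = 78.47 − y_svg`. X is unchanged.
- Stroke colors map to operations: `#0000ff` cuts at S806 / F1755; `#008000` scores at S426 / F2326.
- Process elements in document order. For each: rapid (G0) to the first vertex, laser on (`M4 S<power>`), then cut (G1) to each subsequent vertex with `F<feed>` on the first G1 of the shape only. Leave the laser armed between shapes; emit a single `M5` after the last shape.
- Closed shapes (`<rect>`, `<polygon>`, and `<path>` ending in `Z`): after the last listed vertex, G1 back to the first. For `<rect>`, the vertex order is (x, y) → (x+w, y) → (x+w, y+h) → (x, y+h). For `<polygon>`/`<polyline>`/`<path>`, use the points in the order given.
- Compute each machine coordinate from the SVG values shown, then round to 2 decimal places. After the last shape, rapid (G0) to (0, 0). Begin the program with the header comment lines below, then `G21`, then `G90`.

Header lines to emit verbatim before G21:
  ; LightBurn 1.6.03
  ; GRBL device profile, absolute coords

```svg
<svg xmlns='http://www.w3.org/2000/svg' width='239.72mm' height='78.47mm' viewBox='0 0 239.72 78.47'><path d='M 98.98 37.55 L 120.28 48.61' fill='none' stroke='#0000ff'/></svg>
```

; LightBurn 1.6.03
; GRBL device profile, absolute coords
G21
G90
G0 X98.98 Y40.92
M4 S806
G1 X120.28 Y29.86 F1755
M5
G0 X0.00 Y0.00

Since the viewBox matches the mm dimensions, user units are millimetres directly. The only transform is the Y-flip y_m = 78.47 − y_svg.

Shape 1 is a line segment drawn with `<path>`. Its stroke #0000ff means cut at S806, F1755. After flipping Y the toolpath is (98.98,40.92) → (120.28,29.86).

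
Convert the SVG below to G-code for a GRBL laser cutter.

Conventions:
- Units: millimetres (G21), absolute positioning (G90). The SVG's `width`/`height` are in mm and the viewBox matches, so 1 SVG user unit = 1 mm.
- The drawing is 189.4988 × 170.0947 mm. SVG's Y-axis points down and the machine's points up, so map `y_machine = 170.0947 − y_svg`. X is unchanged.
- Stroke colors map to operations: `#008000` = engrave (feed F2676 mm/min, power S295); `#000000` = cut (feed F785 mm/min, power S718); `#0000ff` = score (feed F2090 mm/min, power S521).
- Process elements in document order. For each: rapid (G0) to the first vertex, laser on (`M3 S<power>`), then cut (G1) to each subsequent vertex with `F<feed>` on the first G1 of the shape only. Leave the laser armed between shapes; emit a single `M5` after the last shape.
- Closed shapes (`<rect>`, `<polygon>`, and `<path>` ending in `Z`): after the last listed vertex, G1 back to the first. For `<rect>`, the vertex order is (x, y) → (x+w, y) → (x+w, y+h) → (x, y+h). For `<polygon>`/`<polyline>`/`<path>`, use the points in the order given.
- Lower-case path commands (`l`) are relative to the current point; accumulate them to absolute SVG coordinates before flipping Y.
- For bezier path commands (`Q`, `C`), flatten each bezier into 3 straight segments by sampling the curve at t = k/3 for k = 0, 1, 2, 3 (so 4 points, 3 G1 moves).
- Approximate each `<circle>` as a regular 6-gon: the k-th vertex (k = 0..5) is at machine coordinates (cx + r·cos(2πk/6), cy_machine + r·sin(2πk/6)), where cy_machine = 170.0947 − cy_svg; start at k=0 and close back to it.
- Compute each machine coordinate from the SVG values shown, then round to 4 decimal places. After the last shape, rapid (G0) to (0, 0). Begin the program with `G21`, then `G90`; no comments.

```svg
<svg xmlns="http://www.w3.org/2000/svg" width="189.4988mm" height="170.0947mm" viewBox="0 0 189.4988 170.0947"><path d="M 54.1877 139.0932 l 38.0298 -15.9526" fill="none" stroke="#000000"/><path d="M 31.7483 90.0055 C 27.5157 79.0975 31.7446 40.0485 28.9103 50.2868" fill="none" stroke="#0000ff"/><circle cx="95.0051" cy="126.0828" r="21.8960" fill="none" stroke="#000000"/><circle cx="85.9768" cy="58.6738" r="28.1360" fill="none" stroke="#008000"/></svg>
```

G21
G90
G0 X54.1877 Y31.0015
M3 S718
G1 X92.2175 Y46.9541 F785
G0 X31.7483 Y80.0892
M3 S521
G1 X29.7612 Y97.5098 F2090
G1 X29.9652 Y116.4848
G1 X28.9103 Y119.8079
G0 X116.9011 Y44.0119
M3 S718
G1 X105.9531 Y62.9744 F785
G1 X84.0571 Y62.9744
G1 X73.1091 Y44.0119
G1 X84.0571 Y25.0494
G1 X105.9531 Y25.0494
G1 X116.9011 Y44.0119
G0 X114.1128 Y111.4209
M3 S295
G1 X100.0448 Y135.7874 F2676
G1 X71.9088 Y135.7874
G1 X57.8408 Y111.4209
G1 X71.9088 Y87.0544
G1 X100.0448 Y87.0544
G1 X114.1128 Y111.4209
M5
G0 X0.0000 Y0.0000

1 u = 1 mm; y_m = 170.0947 − y.

[1] `<path>` line segment, #000000→cut S718 F785: (54.1877,31.0015) → (92.2175,46.9541)

[2] `<path>` cubic bezier, #0000ff→score S521 F2090: (31.7483,80.0892) → (29.7612,97.5098) → (29.9652,116.4848) → (28.9103,119.8079)

[3] `<circle>` circle, #000000→cut S718 F785: (116.9011,44.0119) → (105.9531,62.9744) → (84.0571,62.9744) → (73.1091,44.0119) → (84.0571,25.0494) → (105.9531,25.0494) → (116.9011,44.0119) (closed)

[4] `<circle>` circle, #008000→engrave S295 F2676: (114.1128,111.4209) → (100.0448,135.7874) → (71.9088,135.7874) → (57.8408,111.4209) → (71.9088,87.0544) → (100.0448,87.0544) → (114.1128,111.4209) (closed)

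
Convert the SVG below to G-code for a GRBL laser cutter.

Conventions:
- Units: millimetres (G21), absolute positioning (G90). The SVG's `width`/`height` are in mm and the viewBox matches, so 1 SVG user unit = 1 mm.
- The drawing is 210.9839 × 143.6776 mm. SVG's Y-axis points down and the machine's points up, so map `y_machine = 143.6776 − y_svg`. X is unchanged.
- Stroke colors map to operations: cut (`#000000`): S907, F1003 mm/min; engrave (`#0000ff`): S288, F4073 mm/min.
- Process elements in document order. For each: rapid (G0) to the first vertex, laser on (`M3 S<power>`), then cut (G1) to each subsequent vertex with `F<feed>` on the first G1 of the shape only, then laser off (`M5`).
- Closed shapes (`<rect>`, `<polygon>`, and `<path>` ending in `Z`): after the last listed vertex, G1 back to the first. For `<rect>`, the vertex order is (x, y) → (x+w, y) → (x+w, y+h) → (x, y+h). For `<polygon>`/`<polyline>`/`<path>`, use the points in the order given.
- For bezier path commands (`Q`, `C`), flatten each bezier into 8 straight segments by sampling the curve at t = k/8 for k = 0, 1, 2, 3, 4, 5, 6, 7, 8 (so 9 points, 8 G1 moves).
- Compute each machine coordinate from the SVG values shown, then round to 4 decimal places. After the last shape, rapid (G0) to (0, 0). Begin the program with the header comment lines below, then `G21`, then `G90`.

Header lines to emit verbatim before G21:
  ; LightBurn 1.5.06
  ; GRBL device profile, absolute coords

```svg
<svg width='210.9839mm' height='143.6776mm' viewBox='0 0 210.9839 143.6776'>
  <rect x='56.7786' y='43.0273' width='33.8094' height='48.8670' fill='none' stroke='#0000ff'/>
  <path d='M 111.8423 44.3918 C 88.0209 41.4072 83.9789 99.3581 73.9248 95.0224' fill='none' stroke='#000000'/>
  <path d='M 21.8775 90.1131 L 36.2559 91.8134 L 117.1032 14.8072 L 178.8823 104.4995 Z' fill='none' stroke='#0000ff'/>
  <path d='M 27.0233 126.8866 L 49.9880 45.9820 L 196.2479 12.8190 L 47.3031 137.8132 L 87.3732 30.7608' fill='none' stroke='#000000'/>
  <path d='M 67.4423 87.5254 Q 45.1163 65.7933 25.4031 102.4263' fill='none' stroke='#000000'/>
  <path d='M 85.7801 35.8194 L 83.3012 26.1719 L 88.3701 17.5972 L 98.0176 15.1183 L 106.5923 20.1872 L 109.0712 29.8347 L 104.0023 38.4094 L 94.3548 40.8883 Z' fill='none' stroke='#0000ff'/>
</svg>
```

; LightBurn 1.5.06
; GRBL device profile, absolute coords
G21
G90
G0 X56.7786 Y100.6503
M3 S288
G1 X90.5880 Y100.6503 F4073
G1 X90.5880 Y51.7833
G1 X56.7786 Y51.7833
G1 X56.7786 Y100.6503
M5
G0 X111.8423 Y99.2858
M3 S907
G1 X103.7861 Y97.7893 F1003
G1 X97.2819 Y92.0242
G1 X92.0276 Y83.4344
G1 X87.7208 Y73.4638
G1 X84.0594 Y63.5567
G1 X80.7411 Y55.1568
G1 X77.4636 Y49.7083
G1 X73.9248 Y48.6552
M5
G0 X21.8775 Y53.5645
M3 S288
G1 X36.2559 Y51.8642 F4073
G1 X117.1032 Y128.8704
G1 X178.8823 Y39.1781
G1 X21.8775 Y53.5645
M5
G0 X27.0233 Y16.7910
M3 S907
G1 X49.9880 Y97.6956 F1003
G1 X196.2479 Y130.8586
G1 X47.3031 Y5.8644
G1 X87.3732 Y112.9168
M5
G0 X67.4423 Y56.1522
M3 S907
G1 X61.9016 Y60.6733 F1003
G1 X56.4426 Y63.3704
G1 X51.0652 Y64.2437
G1 X45.7695 Y63.2930
G1 X40.5554 Y60.5185
G1 X35.4230 Y55.9200
G1 X30.3722 Y49.4976
G1 X25.4031 Y41.2513
M5
G0 X85.7801 Y107.8582
M3 S288
G1 X83.3012 Y117.5057 F4073
G1 X88.3701 Y126.0804
G1 X98.0176 Y128.5593
G1 X106.5923 Y123.4904
G1 X109.0712 Y113.8429
G1 X104.0023 Y105.2682
G1 X94.3548 Y102.7893
G1 X85.7801 Y107.8582
M5
G0 X0.0000 Y0.0000

viewBox `0 0 210.9839 143.6776` with mm width/height → 1 unit = 1 mm. Flip: y_m = 143.6776 − y_svg.

**Shape 1** — `<rect>` rectangle, stroke `#0000ff` → engrave (S288, F4073). Machine vertices: (56.7786,100.6503) → (90.5880,100.6503) → (90.5880,51.7833) → (56.7786,51.7833) → (56.7786,100.6503). Closed: final G1 returns to the first vertex.

**Shape 2** — `<path>` cubic bezier, stroke `#000000` → cut (S907, F1003). Control points (SVG): P0=(111.8423,44.3918), P1=(88.0209,41.4072), P2=(83.9789,99.3581), P3=(73.9248,95.0224); sampled at t=k/8. Machine vertices: (111.8423,99.2858) → (103.7861,97.7893) → (97.2819,92.0242) → (92.0276,83.4344) → (87.7208,73.4638) → (84.0594,63.5567) → (80.7411,55.1568) → (77.4636,49.7083) → (73.9248,48.6552). Open path.

**Shape 3** — `<path>` closed polygon, stroke `#0000ff` → engrave (S288, F4073). Machine vertices: (21.8775,53.5645) → (36.2559,51.8642) → (117.1032,128.8704) → (178.8823,39.1781) → (21.8775,53.5645). Closed: final G1 returns to the first vertex.

**Shape 4** — `<path>` open polyline, stroke `#000000` → cut (S907, F1003). Machine vertices: (27.0233,16.7910) → (49.9880,97.6956) → (196.2479,130.8586) → (47.3031,5.8644) → (87.3732,112.9168). Open path.

**Shape 5** — `<path>` quadratic bezier, stroke `#000000` → cut (S907, F1003). Control points (SVG): P0=(67.4423,87.5254), P1=(45.1163,65.7933), P2=(25.4031,102.4263); sampled at t=k/8. Machine vertices: (67.4423,56.1522) → (61.9016,60.6733) → (56.4426,63.3704) → (51.0652,64.2437) → (45.7695,63.2930) → (40.5554,60.5185) → (35.4230,55.9200) → (30.3722,49.4976) → (25.4031,41.2513). Open path.

**Shape 6** — `<path>` regular polygon, stroke `#0000ff` → engrave (S288, F4073). Machine vertices: (85.7801,107.8582) → (83.3012,117.5057) → (88.3701,126.0804) → (98.0176,128.5593) → (106.5923,123.4904) → (109.0712,113.8429) → (104.0023,105.2682) → (94.3548,102.7893) → (85.7801,107.8582). Closed: final G1 returns to the first vertex.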